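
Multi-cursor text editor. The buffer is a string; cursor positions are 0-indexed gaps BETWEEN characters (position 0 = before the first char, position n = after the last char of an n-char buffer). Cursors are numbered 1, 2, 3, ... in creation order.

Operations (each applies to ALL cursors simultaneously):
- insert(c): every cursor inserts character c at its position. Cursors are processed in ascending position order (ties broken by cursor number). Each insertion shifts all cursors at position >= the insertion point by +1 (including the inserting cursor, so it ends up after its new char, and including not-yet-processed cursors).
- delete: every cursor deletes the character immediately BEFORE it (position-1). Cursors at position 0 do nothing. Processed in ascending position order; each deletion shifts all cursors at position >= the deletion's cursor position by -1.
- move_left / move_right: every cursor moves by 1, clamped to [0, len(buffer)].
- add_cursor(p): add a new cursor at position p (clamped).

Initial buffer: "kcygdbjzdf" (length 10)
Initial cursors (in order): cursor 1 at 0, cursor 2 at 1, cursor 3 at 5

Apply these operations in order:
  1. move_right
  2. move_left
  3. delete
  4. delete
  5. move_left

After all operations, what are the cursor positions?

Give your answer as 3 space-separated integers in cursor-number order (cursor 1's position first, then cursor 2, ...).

Answer: 0 0 1

Derivation:
After op 1 (move_right): buffer="kcygdbjzdf" (len 10), cursors c1@1 c2@2 c3@6, authorship ..........
After op 2 (move_left): buffer="kcygdbjzdf" (len 10), cursors c1@0 c2@1 c3@5, authorship ..........
After op 3 (delete): buffer="cygbjzdf" (len 8), cursors c1@0 c2@0 c3@3, authorship ........
After op 4 (delete): buffer="cybjzdf" (len 7), cursors c1@0 c2@0 c3@2, authorship .......
After op 5 (move_left): buffer="cybjzdf" (len 7), cursors c1@0 c2@0 c3@1, authorship .......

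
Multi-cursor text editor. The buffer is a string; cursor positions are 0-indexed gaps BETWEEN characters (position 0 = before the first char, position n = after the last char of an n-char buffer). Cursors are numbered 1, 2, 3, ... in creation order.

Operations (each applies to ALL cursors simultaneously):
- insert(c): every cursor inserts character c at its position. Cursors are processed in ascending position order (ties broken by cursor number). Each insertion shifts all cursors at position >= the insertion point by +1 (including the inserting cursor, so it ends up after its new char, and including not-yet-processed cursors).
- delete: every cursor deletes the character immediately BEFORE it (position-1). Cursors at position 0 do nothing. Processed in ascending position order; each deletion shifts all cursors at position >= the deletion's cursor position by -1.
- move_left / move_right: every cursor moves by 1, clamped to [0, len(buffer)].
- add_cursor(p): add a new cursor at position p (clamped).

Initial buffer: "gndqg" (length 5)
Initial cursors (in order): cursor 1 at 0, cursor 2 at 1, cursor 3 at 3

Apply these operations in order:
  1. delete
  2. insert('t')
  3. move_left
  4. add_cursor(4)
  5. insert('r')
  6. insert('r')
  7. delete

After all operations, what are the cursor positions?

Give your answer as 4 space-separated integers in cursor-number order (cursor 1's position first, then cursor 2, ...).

Answer: 3 3 6 8

Derivation:
After op 1 (delete): buffer="nqg" (len 3), cursors c1@0 c2@0 c3@1, authorship ...
After op 2 (insert('t')): buffer="ttntqg" (len 6), cursors c1@2 c2@2 c3@4, authorship 12.3..
After op 3 (move_left): buffer="ttntqg" (len 6), cursors c1@1 c2@1 c3@3, authorship 12.3..
After op 4 (add_cursor(4)): buffer="ttntqg" (len 6), cursors c1@1 c2@1 c3@3 c4@4, authorship 12.3..
After op 5 (insert('r')): buffer="trrtnrtrqg" (len 10), cursors c1@3 c2@3 c3@6 c4@8, authorship 1122.334..
After op 6 (insert('r')): buffer="trrrrtnrrtrrqg" (len 14), cursors c1@5 c2@5 c3@9 c4@12, authorship 112122.33344..
After op 7 (delete): buffer="trrtnrtrqg" (len 10), cursors c1@3 c2@3 c3@6 c4@8, authorship 1122.334..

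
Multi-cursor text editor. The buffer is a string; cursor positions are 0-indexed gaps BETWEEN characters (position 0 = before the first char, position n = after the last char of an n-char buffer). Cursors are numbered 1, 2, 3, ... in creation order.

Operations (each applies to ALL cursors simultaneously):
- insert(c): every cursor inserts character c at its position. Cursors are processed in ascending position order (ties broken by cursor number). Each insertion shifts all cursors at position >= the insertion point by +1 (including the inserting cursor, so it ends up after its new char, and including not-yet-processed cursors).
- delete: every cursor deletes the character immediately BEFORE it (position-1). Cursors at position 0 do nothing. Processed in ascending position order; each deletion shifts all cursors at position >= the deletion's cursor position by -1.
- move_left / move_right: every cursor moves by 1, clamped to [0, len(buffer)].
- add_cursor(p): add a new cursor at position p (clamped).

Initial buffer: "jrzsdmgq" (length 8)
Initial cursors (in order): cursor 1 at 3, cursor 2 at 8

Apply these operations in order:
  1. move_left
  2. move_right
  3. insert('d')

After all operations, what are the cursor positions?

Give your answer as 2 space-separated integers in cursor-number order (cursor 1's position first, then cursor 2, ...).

Answer: 4 10

Derivation:
After op 1 (move_left): buffer="jrzsdmgq" (len 8), cursors c1@2 c2@7, authorship ........
After op 2 (move_right): buffer="jrzsdmgq" (len 8), cursors c1@3 c2@8, authorship ........
After op 3 (insert('d')): buffer="jrzdsdmgqd" (len 10), cursors c1@4 c2@10, authorship ...1.....2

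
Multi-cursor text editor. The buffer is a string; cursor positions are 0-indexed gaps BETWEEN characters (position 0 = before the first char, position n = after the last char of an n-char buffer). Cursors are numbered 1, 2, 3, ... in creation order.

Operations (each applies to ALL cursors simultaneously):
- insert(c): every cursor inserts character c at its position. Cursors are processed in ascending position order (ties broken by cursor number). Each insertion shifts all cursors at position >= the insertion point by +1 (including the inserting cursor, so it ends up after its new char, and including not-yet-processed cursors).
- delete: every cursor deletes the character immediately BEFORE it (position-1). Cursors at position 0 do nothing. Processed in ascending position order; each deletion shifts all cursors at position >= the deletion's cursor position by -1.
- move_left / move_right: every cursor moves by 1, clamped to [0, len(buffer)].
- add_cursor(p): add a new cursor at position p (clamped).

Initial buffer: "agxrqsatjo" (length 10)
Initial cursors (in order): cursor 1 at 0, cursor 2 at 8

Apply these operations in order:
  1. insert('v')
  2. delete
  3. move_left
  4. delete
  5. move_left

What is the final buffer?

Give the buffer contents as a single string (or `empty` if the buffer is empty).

Answer: agxrqstjo

Derivation:
After op 1 (insert('v')): buffer="vagxrqsatvjo" (len 12), cursors c1@1 c2@10, authorship 1........2..
After op 2 (delete): buffer="agxrqsatjo" (len 10), cursors c1@0 c2@8, authorship ..........
After op 3 (move_left): buffer="agxrqsatjo" (len 10), cursors c1@0 c2@7, authorship ..........
After op 4 (delete): buffer="agxrqstjo" (len 9), cursors c1@0 c2@6, authorship .........
After op 5 (move_left): buffer="agxrqstjo" (len 9), cursors c1@0 c2@5, authorship .........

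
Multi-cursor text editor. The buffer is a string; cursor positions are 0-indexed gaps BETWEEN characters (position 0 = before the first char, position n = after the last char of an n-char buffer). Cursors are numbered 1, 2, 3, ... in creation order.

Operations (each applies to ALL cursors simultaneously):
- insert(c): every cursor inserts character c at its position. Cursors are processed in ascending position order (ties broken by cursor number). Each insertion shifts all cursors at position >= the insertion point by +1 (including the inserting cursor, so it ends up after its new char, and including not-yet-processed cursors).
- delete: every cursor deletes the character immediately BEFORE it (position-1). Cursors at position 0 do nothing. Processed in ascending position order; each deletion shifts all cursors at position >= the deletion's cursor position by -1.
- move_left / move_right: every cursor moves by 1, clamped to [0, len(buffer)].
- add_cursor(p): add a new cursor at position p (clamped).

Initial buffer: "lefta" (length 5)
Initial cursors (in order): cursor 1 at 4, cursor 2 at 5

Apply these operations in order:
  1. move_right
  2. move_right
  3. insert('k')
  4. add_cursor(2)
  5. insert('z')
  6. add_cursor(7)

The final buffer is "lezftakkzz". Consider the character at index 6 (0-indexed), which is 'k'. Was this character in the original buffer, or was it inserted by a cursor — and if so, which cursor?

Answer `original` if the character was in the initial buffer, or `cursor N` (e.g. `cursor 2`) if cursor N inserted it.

After op 1 (move_right): buffer="lefta" (len 5), cursors c1@5 c2@5, authorship .....
After op 2 (move_right): buffer="lefta" (len 5), cursors c1@5 c2@5, authorship .....
After op 3 (insert('k')): buffer="leftakk" (len 7), cursors c1@7 c2@7, authorship .....12
After op 4 (add_cursor(2)): buffer="leftakk" (len 7), cursors c3@2 c1@7 c2@7, authorship .....12
After op 5 (insert('z')): buffer="lezftakkzz" (len 10), cursors c3@3 c1@10 c2@10, authorship ..3...1212
After op 6 (add_cursor(7)): buffer="lezftakkzz" (len 10), cursors c3@3 c4@7 c1@10 c2@10, authorship ..3...1212
Authorship (.=original, N=cursor N): . . 3 . . . 1 2 1 2
Index 6: author = 1

Answer: cursor 1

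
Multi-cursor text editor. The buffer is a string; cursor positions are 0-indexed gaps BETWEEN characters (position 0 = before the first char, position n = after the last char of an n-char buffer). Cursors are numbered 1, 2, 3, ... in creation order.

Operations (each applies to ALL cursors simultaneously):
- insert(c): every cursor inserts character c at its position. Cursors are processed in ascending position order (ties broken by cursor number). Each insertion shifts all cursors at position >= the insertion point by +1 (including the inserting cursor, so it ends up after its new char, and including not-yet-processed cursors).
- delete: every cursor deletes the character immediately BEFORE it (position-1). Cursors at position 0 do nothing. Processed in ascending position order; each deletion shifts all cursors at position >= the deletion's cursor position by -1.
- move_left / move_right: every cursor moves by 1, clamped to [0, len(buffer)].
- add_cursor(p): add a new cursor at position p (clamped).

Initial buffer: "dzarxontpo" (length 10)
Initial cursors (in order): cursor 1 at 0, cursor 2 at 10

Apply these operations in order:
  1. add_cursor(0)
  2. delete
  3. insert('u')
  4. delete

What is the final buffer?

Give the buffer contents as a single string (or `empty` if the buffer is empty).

Answer: dzarxontp

Derivation:
After op 1 (add_cursor(0)): buffer="dzarxontpo" (len 10), cursors c1@0 c3@0 c2@10, authorship ..........
After op 2 (delete): buffer="dzarxontp" (len 9), cursors c1@0 c3@0 c2@9, authorship .........
After op 3 (insert('u')): buffer="uudzarxontpu" (len 12), cursors c1@2 c3@2 c2@12, authorship 13.........2
After op 4 (delete): buffer="dzarxontp" (len 9), cursors c1@0 c3@0 c2@9, authorship .........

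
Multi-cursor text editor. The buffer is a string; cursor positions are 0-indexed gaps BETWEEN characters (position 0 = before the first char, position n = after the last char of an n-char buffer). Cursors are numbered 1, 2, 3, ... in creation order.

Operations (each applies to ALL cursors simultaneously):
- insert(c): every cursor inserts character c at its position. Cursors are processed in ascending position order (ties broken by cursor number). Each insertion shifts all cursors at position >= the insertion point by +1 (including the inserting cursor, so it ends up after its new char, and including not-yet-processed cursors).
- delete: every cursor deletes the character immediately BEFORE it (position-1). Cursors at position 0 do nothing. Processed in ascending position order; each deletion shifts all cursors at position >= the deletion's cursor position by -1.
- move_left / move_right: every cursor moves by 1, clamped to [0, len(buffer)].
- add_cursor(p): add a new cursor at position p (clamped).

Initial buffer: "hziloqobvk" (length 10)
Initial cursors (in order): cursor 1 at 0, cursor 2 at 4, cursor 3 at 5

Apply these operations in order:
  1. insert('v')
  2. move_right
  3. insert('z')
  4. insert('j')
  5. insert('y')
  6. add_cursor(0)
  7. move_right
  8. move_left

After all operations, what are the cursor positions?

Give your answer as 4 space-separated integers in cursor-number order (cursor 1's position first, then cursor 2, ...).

After op 1 (insert('v')): buffer="vhzilvovqobvk" (len 13), cursors c1@1 c2@6 c3@8, authorship 1....2.3.....
After op 2 (move_right): buffer="vhzilvovqobvk" (len 13), cursors c1@2 c2@7 c3@9, authorship 1....2.3.....
After op 3 (insert('z')): buffer="vhzzilvozvqzobvk" (len 16), cursors c1@3 c2@9 c3@12, authorship 1.1...2.23.3....
After op 4 (insert('j')): buffer="vhzjzilvozjvqzjobvk" (len 19), cursors c1@4 c2@11 c3@15, authorship 1.11...2.223.33....
After op 5 (insert('y')): buffer="vhzjyzilvozjyvqzjyobvk" (len 22), cursors c1@5 c2@13 c3@18, authorship 1.111...2.2223.333....
After op 6 (add_cursor(0)): buffer="vhzjyzilvozjyvqzjyobvk" (len 22), cursors c4@0 c1@5 c2@13 c3@18, authorship 1.111...2.2223.333....
After op 7 (move_right): buffer="vhzjyzilvozjyvqzjyobvk" (len 22), cursors c4@1 c1@6 c2@14 c3@19, authorship 1.111...2.2223.333....
After op 8 (move_left): buffer="vhzjyzilvozjyvqzjyobvk" (len 22), cursors c4@0 c1@5 c2@13 c3@18, authorship 1.111...2.2223.333....

Answer: 5 13 18 0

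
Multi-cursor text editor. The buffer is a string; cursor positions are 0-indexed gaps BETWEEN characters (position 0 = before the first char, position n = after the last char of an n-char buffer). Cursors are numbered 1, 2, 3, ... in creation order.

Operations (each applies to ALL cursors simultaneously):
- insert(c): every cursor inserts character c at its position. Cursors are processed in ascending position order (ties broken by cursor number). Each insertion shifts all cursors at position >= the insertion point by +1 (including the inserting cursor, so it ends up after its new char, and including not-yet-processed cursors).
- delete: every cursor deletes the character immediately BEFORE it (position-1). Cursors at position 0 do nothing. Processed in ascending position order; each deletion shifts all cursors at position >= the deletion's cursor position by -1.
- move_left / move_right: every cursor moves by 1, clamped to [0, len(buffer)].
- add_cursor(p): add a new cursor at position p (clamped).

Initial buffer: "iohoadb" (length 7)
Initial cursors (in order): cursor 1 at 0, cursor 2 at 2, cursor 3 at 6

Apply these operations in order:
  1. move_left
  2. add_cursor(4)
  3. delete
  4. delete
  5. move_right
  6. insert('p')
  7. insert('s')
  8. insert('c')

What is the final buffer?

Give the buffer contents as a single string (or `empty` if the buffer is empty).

After op 1 (move_left): buffer="iohoadb" (len 7), cursors c1@0 c2@1 c3@5, authorship .......
After op 2 (add_cursor(4)): buffer="iohoadb" (len 7), cursors c1@0 c2@1 c4@4 c3@5, authorship .......
After op 3 (delete): buffer="ohdb" (len 4), cursors c1@0 c2@0 c3@2 c4@2, authorship ....
After op 4 (delete): buffer="db" (len 2), cursors c1@0 c2@0 c3@0 c4@0, authorship ..
After op 5 (move_right): buffer="db" (len 2), cursors c1@1 c2@1 c3@1 c4@1, authorship ..
After op 6 (insert('p')): buffer="dppppb" (len 6), cursors c1@5 c2@5 c3@5 c4@5, authorship .1234.
After op 7 (insert('s')): buffer="dppppssssb" (len 10), cursors c1@9 c2@9 c3@9 c4@9, authorship .12341234.
After op 8 (insert('c')): buffer="dppppssssccccb" (len 14), cursors c1@13 c2@13 c3@13 c4@13, authorship .123412341234.

Answer: dppppssssccccb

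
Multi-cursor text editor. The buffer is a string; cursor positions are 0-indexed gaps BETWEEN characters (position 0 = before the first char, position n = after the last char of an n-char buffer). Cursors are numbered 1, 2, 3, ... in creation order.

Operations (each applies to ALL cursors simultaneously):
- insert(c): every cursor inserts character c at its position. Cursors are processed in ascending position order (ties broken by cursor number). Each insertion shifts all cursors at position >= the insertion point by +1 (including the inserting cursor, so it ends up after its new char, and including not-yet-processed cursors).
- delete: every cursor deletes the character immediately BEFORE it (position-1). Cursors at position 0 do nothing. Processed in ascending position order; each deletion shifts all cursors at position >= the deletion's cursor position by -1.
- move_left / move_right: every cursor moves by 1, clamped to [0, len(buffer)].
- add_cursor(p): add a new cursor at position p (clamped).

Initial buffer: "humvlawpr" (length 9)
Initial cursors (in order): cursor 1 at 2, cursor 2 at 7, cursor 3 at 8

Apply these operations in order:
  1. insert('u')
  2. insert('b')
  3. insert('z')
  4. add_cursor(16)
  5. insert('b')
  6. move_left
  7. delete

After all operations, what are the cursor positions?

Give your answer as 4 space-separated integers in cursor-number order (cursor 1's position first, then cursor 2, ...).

After op 1 (insert('u')): buffer="huumvlawupur" (len 12), cursors c1@3 c2@9 c3@11, authorship ..1.....2.3.
After op 2 (insert('b')): buffer="huubmvlawubpubr" (len 15), cursors c1@4 c2@11 c3@14, authorship ..11.....22.33.
After op 3 (insert('z')): buffer="huubzmvlawubzpubzr" (len 18), cursors c1@5 c2@13 c3@17, authorship ..111.....222.333.
After op 4 (add_cursor(16)): buffer="huubzmvlawubzpubzr" (len 18), cursors c1@5 c2@13 c4@16 c3@17, authorship ..111.....222.333.
After op 5 (insert('b')): buffer="huubzbmvlawubzbpubbzbr" (len 22), cursors c1@6 c2@15 c4@19 c3@21, authorship ..1111.....2222.33433.
After op 6 (move_left): buffer="huubzbmvlawubzbpubbzbr" (len 22), cursors c1@5 c2@14 c4@18 c3@20, authorship ..1111.....2222.33433.
After op 7 (delete): buffer="huubbmvlawubbpubbr" (len 18), cursors c1@4 c2@12 c4@15 c3@16, authorship ..111.....222.343.

Answer: 4 12 16 15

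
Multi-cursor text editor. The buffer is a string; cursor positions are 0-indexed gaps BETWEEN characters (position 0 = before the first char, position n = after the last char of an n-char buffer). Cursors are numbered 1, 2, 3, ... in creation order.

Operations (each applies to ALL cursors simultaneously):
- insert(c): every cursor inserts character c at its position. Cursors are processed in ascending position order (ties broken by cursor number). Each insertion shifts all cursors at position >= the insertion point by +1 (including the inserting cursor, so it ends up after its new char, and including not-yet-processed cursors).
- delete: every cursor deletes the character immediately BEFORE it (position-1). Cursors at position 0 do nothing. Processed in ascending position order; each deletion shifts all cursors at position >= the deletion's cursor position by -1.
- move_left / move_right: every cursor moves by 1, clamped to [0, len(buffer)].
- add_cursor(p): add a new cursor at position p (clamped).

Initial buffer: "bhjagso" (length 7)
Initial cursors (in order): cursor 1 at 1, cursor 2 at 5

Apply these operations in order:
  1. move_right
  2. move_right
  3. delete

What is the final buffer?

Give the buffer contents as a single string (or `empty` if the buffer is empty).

Answer: bhags

Derivation:
After op 1 (move_right): buffer="bhjagso" (len 7), cursors c1@2 c2@6, authorship .......
After op 2 (move_right): buffer="bhjagso" (len 7), cursors c1@3 c2@7, authorship .......
After op 3 (delete): buffer="bhags" (len 5), cursors c1@2 c2@5, authorship .....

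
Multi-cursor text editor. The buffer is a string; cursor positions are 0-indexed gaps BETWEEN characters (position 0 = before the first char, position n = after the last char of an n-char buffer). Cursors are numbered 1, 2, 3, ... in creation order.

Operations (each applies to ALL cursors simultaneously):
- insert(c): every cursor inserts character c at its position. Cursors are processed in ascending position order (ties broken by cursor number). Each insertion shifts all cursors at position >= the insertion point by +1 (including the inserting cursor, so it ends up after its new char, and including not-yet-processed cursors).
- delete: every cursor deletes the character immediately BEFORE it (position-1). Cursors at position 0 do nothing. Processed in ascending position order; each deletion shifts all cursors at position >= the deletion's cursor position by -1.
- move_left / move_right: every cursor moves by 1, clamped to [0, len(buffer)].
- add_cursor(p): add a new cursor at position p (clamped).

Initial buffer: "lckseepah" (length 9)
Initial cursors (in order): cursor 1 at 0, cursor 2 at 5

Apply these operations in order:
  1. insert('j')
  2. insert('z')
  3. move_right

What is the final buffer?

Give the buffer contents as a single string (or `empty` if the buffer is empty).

Answer: jzlcksejzepah

Derivation:
After op 1 (insert('j')): buffer="jlcksejepah" (len 11), cursors c1@1 c2@7, authorship 1.....2....
After op 2 (insert('z')): buffer="jzlcksejzepah" (len 13), cursors c1@2 c2@9, authorship 11.....22....
After op 3 (move_right): buffer="jzlcksejzepah" (len 13), cursors c1@3 c2@10, authorship 11.....22....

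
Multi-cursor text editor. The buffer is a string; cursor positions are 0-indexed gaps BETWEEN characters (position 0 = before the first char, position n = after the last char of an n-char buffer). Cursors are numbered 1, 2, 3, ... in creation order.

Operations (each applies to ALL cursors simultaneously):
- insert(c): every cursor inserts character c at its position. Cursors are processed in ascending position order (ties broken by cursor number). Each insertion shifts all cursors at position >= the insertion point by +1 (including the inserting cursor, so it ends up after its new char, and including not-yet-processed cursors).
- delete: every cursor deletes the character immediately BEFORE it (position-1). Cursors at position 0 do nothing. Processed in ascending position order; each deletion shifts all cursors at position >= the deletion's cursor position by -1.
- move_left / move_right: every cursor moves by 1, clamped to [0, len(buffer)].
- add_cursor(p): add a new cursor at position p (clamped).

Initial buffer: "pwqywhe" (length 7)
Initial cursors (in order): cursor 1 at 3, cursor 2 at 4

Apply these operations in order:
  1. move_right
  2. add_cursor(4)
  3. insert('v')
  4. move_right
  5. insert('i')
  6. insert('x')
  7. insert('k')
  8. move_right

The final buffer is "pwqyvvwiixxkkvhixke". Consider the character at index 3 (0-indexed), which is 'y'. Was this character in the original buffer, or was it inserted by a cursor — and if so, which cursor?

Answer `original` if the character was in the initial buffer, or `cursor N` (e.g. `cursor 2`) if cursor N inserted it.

After op 1 (move_right): buffer="pwqywhe" (len 7), cursors c1@4 c2@5, authorship .......
After op 2 (add_cursor(4)): buffer="pwqywhe" (len 7), cursors c1@4 c3@4 c2@5, authorship .......
After op 3 (insert('v')): buffer="pwqyvvwvhe" (len 10), cursors c1@6 c3@6 c2@8, authorship ....13.2..
After op 4 (move_right): buffer="pwqyvvwvhe" (len 10), cursors c1@7 c3@7 c2@9, authorship ....13.2..
After op 5 (insert('i')): buffer="pwqyvvwiivhie" (len 13), cursors c1@9 c3@9 c2@12, authorship ....13.132.2.
After op 6 (insert('x')): buffer="pwqyvvwiixxvhixe" (len 16), cursors c1@11 c3@11 c2@15, authorship ....13.13132.22.
After op 7 (insert('k')): buffer="pwqyvvwiixxkkvhixke" (len 19), cursors c1@13 c3@13 c2@18, authorship ....13.1313132.222.
After op 8 (move_right): buffer="pwqyvvwiixxkkvhixke" (len 19), cursors c1@14 c3@14 c2@19, authorship ....13.1313132.222.
Authorship (.=original, N=cursor N): . . . . 1 3 . 1 3 1 3 1 3 2 . 2 2 2 .
Index 3: author = original

Answer: original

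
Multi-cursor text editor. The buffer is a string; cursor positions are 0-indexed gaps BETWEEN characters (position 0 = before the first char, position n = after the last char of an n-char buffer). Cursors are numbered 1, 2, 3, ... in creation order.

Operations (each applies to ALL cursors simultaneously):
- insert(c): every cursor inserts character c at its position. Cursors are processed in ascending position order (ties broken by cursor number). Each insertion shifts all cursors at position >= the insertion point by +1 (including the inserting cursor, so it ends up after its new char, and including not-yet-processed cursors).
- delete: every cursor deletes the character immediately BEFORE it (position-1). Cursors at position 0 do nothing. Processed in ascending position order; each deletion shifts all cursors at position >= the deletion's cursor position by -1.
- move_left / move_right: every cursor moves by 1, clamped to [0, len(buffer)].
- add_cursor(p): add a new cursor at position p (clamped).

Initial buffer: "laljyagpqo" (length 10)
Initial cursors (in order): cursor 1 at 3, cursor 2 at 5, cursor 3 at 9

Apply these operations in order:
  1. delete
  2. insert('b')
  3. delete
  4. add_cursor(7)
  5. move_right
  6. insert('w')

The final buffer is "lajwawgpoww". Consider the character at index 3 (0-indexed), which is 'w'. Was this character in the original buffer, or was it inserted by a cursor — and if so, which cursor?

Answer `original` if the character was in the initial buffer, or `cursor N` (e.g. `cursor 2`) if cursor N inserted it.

After op 1 (delete): buffer="lajagpo" (len 7), cursors c1@2 c2@3 c3@6, authorship .......
After op 2 (insert('b')): buffer="labjbagpbo" (len 10), cursors c1@3 c2@5 c3@9, authorship ..1.2...3.
After op 3 (delete): buffer="lajagpo" (len 7), cursors c1@2 c2@3 c3@6, authorship .......
After op 4 (add_cursor(7)): buffer="lajagpo" (len 7), cursors c1@2 c2@3 c3@6 c4@7, authorship .......
After op 5 (move_right): buffer="lajagpo" (len 7), cursors c1@3 c2@4 c3@7 c4@7, authorship .......
After op 6 (insert('w')): buffer="lajwawgpoww" (len 11), cursors c1@4 c2@6 c3@11 c4@11, authorship ...1.2...34
Authorship (.=original, N=cursor N): . . . 1 . 2 . . . 3 4
Index 3: author = 1

Answer: cursor 1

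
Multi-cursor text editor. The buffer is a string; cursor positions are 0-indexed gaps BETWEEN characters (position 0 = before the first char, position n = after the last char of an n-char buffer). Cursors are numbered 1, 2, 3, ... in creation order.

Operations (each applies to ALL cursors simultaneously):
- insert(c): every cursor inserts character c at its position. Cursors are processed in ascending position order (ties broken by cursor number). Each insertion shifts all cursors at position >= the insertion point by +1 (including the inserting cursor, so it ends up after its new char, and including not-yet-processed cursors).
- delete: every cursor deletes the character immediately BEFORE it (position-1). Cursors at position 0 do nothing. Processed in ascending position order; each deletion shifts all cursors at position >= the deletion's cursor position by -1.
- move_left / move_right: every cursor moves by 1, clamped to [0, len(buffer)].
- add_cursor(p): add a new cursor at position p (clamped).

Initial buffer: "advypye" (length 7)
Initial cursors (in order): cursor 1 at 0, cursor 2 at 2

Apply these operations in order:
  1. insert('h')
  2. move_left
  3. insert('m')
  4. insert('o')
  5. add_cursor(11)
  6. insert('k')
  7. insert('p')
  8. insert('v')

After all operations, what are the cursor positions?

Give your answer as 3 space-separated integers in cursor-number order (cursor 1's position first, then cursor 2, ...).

After op 1 (insert('h')): buffer="hadhvypye" (len 9), cursors c1@1 c2@4, authorship 1..2.....
After op 2 (move_left): buffer="hadhvypye" (len 9), cursors c1@0 c2@3, authorship 1..2.....
After op 3 (insert('m')): buffer="mhadmhvypye" (len 11), cursors c1@1 c2@5, authorship 11..22.....
After op 4 (insert('o')): buffer="mohadmohvypye" (len 13), cursors c1@2 c2@7, authorship 111..222.....
After op 5 (add_cursor(11)): buffer="mohadmohvypye" (len 13), cursors c1@2 c2@7 c3@11, authorship 111..222.....
After op 6 (insert('k')): buffer="mokhadmokhvypkye" (len 16), cursors c1@3 c2@9 c3@14, authorship 1111..2222...3..
After op 7 (insert('p')): buffer="mokphadmokphvypkpye" (len 19), cursors c1@4 c2@11 c3@17, authorship 11111..22222...33..
After op 8 (insert('v')): buffer="mokpvhadmokpvhvypkpvye" (len 22), cursors c1@5 c2@13 c3@20, authorship 111111..222222...333..

Answer: 5 13 20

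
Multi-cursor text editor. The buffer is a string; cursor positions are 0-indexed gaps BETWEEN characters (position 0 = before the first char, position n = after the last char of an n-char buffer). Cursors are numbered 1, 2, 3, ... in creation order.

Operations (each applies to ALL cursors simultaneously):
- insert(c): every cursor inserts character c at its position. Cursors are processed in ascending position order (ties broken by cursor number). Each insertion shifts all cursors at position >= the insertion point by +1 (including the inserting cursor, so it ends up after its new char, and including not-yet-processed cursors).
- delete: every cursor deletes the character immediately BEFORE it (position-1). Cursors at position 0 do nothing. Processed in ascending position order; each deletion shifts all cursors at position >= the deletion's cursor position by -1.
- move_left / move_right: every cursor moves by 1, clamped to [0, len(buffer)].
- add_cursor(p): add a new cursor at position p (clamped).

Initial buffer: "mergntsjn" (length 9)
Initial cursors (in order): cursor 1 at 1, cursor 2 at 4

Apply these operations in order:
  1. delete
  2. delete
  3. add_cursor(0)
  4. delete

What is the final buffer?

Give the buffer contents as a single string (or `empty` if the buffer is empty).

After op 1 (delete): buffer="erntsjn" (len 7), cursors c1@0 c2@2, authorship .......
After op 2 (delete): buffer="entsjn" (len 6), cursors c1@0 c2@1, authorship ......
After op 3 (add_cursor(0)): buffer="entsjn" (len 6), cursors c1@0 c3@0 c2@1, authorship ......
After op 4 (delete): buffer="ntsjn" (len 5), cursors c1@0 c2@0 c3@0, authorship .....

Answer: ntsjn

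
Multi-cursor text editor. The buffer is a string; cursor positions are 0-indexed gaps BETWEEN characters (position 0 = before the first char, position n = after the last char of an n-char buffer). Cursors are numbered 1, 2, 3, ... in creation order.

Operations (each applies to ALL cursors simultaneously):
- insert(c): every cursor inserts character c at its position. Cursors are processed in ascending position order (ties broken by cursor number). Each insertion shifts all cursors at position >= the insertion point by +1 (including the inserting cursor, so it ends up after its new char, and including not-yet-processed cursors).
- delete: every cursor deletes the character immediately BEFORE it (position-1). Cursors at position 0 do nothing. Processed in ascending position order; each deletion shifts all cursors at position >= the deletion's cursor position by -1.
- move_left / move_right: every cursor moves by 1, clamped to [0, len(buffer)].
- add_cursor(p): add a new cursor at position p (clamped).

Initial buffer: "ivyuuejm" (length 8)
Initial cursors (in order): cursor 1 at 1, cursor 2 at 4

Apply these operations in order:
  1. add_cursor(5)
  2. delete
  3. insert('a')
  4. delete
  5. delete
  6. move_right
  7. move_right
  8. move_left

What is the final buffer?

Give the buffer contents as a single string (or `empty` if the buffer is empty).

After op 1 (add_cursor(5)): buffer="ivyuuejm" (len 8), cursors c1@1 c2@4 c3@5, authorship ........
After op 2 (delete): buffer="vyejm" (len 5), cursors c1@0 c2@2 c3@2, authorship .....
After op 3 (insert('a')): buffer="avyaaejm" (len 8), cursors c1@1 c2@5 c3@5, authorship 1..23...
After op 4 (delete): buffer="vyejm" (len 5), cursors c1@0 c2@2 c3@2, authorship .....
After op 5 (delete): buffer="ejm" (len 3), cursors c1@0 c2@0 c3@0, authorship ...
After op 6 (move_right): buffer="ejm" (len 3), cursors c1@1 c2@1 c3@1, authorship ...
After op 7 (move_right): buffer="ejm" (len 3), cursors c1@2 c2@2 c3@2, authorship ...
After op 8 (move_left): buffer="ejm" (len 3), cursors c1@1 c2@1 c3@1, authorship ...

Answer: ejm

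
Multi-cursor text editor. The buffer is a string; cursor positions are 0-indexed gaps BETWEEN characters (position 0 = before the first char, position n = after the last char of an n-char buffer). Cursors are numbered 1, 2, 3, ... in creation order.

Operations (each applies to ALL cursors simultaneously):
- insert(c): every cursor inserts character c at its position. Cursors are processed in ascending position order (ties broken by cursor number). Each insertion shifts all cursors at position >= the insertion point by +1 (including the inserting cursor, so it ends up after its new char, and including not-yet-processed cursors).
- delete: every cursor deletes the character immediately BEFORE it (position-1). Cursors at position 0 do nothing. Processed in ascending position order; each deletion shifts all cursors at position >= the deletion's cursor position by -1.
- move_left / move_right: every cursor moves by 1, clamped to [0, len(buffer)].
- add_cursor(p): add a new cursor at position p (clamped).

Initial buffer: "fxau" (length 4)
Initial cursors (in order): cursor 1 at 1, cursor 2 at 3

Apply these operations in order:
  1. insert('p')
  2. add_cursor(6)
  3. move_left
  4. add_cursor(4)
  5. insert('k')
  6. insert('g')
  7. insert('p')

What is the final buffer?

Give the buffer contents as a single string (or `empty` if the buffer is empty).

Answer: fkgppxakkggpppkgpu

Derivation:
After op 1 (insert('p')): buffer="fpxapu" (len 6), cursors c1@2 c2@5, authorship .1..2.
After op 2 (add_cursor(6)): buffer="fpxapu" (len 6), cursors c1@2 c2@5 c3@6, authorship .1..2.
After op 3 (move_left): buffer="fpxapu" (len 6), cursors c1@1 c2@4 c3@5, authorship .1..2.
After op 4 (add_cursor(4)): buffer="fpxapu" (len 6), cursors c1@1 c2@4 c4@4 c3@5, authorship .1..2.
After op 5 (insert('k')): buffer="fkpxakkpku" (len 10), cursors c1@2 c2@7 c4@7 c3@9, authorship .11..2423.
After op 6 (insert('g')): buffer="fkgpxakkggpkgu" (len 14), cursors c1@3 c2@10 c4@10 c3@13, authorship .111..2424233.
After op 7 (insert('p')): buffer="fkgppxakkggpppkgpu" (len 18), cursors c1@4 c2@13 c4@13 c3@17, authorship .1111..2424242333.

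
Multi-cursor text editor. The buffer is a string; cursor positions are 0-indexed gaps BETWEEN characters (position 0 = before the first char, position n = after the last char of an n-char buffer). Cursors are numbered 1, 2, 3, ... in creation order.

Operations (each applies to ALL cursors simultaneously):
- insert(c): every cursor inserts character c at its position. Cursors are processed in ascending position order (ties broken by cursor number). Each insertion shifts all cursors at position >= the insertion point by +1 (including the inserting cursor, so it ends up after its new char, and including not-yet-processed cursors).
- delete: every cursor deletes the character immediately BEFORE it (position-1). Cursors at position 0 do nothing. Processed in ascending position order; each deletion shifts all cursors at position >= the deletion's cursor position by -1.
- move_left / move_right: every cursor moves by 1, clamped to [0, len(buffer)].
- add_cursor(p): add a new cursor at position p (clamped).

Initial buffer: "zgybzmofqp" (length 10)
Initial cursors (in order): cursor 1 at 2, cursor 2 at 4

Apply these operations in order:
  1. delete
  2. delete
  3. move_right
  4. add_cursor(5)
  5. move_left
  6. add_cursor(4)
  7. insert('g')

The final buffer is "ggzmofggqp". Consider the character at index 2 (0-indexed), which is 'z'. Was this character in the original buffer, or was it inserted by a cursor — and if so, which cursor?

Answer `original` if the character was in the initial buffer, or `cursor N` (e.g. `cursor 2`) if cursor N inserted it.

Answer: original

Derivation:
After op 1 (delete): buffer="zyzmofqp" (len 8), cursors c1@1 c2@2, authorship ........
After op 2 (delete): buffer="zmofqp" (len 6), cursors c1@0 c2@0, authorship ......
After op 3 (move_right): buffer="zmofqp" (len 6), cursors c1@1 c2@1, authorship ......
After op 4 (add_cursor(5)): buffer="zmofqp" (len 6), cursors c1@1 c2@1 c3@5, authorship ......
After op 5 (move_left): buffer="zmofqp" (len 6), cursors c1@0 c2@0 c3@4, authorship ......
After op 6 (add_cursor(4)): buffer="zmofqp" (len 6), cursors c1@0 c2@0 c3@4 c4@4, authorship ......
After op 7 (insert('g')): buffer="ggzmofggqp" (len 10), cursors c1@2 c2@2 c3@8 c4@8, authorship 12....34..
Authorship (.=original, N=cursor N): 1 2 . . . . 3 4 . .
Index 2: author = original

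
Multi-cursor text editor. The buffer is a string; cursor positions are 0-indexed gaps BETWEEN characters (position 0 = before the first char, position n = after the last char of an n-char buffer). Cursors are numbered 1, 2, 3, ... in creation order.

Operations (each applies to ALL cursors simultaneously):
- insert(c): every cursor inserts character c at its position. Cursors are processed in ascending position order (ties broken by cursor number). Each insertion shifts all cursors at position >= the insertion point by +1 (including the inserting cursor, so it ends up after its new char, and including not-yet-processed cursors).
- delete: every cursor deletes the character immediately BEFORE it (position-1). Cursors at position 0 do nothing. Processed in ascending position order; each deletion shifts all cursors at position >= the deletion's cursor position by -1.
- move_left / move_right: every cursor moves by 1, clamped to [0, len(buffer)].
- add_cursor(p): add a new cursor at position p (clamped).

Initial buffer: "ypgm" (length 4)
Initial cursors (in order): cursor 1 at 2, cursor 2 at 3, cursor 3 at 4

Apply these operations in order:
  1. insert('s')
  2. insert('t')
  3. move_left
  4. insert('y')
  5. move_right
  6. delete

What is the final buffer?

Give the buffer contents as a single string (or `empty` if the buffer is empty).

Answer: ypsygsymsy

Derivation:
After op 1 (insert('s')): buffer="ypsgsms" (len 7), cursors c1@3 c2@5 c3@7, authorship ..1.2.3
After op 2 (insert('t')): buffer="ypstgstmst" (len 10), cursors c1@4 c2@7 c3@10, authorship ..11.22.33
After op 3 (move_left): buffer="ypstgstmst" (len 10), cursors c1@3 c2@6 c3@9, authorship ..11.22.33
After op 4 (insert('y')): buffer="ypsytgsytmsyt" (len 13), cursors c1@4 c2@8 c3@12, authorship ..111.222.333
After op 5 (move_right): buffer="ypsytgsytmsyt" (len 13), cursors c1@5 c2@9 c3@13, authorship ..111.222.333
After op 6 (delete): buffer="ypsygsymsy" (len 10), cursors c1@4 c2@7 c3@10, authorship ..11.22.33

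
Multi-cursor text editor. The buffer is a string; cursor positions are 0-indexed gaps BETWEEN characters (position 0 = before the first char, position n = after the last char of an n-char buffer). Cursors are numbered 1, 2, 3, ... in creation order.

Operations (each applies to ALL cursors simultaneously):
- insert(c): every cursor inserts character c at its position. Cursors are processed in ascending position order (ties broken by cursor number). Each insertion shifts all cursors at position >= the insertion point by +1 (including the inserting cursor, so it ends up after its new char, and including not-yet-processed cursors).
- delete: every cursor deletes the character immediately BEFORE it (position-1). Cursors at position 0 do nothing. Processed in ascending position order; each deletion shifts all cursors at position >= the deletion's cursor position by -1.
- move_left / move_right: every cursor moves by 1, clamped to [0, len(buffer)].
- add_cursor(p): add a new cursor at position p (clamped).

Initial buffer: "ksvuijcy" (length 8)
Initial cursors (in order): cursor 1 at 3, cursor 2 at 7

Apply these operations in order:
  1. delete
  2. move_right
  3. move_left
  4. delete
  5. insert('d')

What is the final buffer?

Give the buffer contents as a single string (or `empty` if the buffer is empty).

Answer: kduidy

Derivation:
After op 1 (delete): buffer="ksuijy" (len 6), cursors c1@2 c2@5, authorship ......
After op 2 (move_right): buffer="ksuijy" (len 6), cursors c1@3 c2@6, authorship ......
After op 3 (move_left): buffer="ksuijy" (len 6), cursors c1@2 c2@5, authorship ......
After op 4 (delete): buffer="kuiy" (len 4), cursors c1@1 c2@3, authorship ....
After op 5 (insert('d')): buffer="kduidy" (len 6), cursors c1@2 c2@5, authorship .1..2.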